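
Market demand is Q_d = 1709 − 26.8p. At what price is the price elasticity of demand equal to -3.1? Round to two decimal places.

48.22

Set −bp/(a − bp) = −3.1 ⇒ bp = 3.1(a − bp) ⇒ bp(1+3.1) = 3.1·a.
p = 3.1·1709/(26.8·4.1) ≈ 48.22.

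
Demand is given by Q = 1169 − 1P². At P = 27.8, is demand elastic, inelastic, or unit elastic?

At P = 27.8, Q = 396.16.
dQ/dP = −2·1·P = −55.6.
Point elasticity E = (dQ/dP)·(P/Q) = -55.6 × 27.8/396.16 ≈ -3.902.
|E| ≈ 3.902 > 1, so demand is elastic.

elastic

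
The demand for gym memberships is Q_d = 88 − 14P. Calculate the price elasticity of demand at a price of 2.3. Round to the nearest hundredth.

-0.58

At P = 2.3, Q_d = 55.8.
dQ_d/dP = −14.
Point elasticity E = (dQ_d/dP)·(P/Q_d) = -14 × 2.3/55.8 ≈ -0.58.
|E| < 1, so demand is inelastic at this price.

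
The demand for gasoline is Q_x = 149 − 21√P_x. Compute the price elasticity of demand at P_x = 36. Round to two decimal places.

At P_x = 36, Q_x = 23.
dQ_x/dP_x = −21/(2√P_x) = −21/(2·6).
Point elasticity E = (dQ_x/dP_x)·(P_x/Q_x) = -1.75 × 36/23 ≈ -2.74.
|E| > 1, so demand is elastic at this price.

-2.74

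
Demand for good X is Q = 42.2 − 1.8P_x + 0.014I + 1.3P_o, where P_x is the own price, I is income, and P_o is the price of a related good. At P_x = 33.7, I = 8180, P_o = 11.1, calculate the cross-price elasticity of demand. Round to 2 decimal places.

0.13

Q = 42.2 − 1.8(33.7) + 0.014(8180) + 1.3(11.1) = 42.2 − 60.66 + 114.52 + 14.43 = 110.49.
∂Q/∂P_o = +1.3, so E_xy = 1.3·(11.1/110.49) ≈ 0.13.
E_xy > 0: the goods are substitutes.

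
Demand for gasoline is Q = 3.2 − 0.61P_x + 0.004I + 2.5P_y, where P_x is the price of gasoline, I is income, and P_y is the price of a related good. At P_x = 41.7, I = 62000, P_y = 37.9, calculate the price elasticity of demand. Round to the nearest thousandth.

-0.079

Substituting, Q = 3.2 − 0.61(41.7) + 0.004(62000) + 2.5(37.9) = 3.2 − 25.437 + 248 + 94.75 = 320.513.
∂Q/∂P_x = −0.61, so E_p = (−0.61)·(41.7/320.513) ≈ -0.079.
|E_p| < 1: demand is inelastic.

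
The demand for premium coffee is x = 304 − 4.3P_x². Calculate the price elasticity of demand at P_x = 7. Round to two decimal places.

-4.52

At P_x = 7, x = 93.3.
dx/dP_x = −2·4.3·P_x = −60.2.
Point elasticity E = (dx/dP_x)·(P_x/x) = -60.2 × 7/93.3 ≈ -4.52.
|E| > 1, so demand is elastic at this price.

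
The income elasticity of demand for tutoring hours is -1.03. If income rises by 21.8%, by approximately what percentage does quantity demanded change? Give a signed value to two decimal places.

-22.45

%ΔQ ≈ E × %ΔI = (-1.03) × (21.8%) ≈ -22.45%.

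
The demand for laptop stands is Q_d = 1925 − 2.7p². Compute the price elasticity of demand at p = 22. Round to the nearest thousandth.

At p = 22, Q_d = 618.2.
dQ_d/dp = −2·2.7·p = −118.8.
Point elasticity E = (dQ_d/dp)·(p/Q_d) = -118.8 × 22/618.2 ≈ -4.228.
|E| > 1, so demand is elastic at this price.

-4.228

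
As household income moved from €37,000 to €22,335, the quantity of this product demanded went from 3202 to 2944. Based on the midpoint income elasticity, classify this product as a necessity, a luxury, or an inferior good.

%ΔQ = (2944 − 3202)/[(3202+2944)/2] = -258/3073 ≈ -0.0840.
%ΔI = (22,335 − 37,000)/[(37,000+22,335)/2] = -14665/29667.5 ≈ -0.4943.
E_I = %ΔQ/%ΔI ≈ 0.170.
E_I ∈ (0,1): normal good (necessity).

necessity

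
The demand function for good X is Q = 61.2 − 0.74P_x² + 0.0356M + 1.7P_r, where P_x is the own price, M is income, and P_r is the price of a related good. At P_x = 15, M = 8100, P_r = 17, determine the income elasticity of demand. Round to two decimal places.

1.36

At the given point, Q = 61.2 − 0.74(15)² + 0.0356(8100) + 1.7(17) = 61.2 − 166.5 + 288.36 + 28.9 = 211.96.
∂Q/∂M = +0.0356, so E_I = 0.0356·(8100/211.96) ≈ 1.36.
E_I > 1: normal good (luxury).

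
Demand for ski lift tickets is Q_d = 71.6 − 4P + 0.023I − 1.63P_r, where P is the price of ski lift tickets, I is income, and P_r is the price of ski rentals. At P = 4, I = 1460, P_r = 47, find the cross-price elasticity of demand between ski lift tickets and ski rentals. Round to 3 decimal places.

Q_d = 71.6 − 4(4) + 0.023(1460) − 1.63(47) = 71.6 − 16 + 33.58 − 76.61 = 12.57.
∂Q_d/∂P_r = −1.63, so E_xy = -1.63·(47/12.57) ≈ -6.095.
E_xy < 0: the goods are complements.

-6.095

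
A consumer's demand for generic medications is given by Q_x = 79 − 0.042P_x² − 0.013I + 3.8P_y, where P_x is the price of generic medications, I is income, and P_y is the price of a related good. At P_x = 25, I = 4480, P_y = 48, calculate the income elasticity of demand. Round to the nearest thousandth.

-0.329

Q_x = 79 − 0.042(25)² − 0.013(4480) + 3.8(48) = 79 − 26.25 − 58.24 + 182.4 = 176.91.
∂Q_x/∂I = −0.013, so E_I = -0.013·(4480/176.91) ≈ -0.329.
E_I < 0: inferior good.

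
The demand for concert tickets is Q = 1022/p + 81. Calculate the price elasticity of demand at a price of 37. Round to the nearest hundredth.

At p = 37, Q = 108.6216.
dQ/dp = −1022/p² = −0.7465.
Point elasticity E = (dQ/dp)·(p/Q) = -0.7465 × 37/108.6216 ≈ -0.25.
|E| < 1, so demand is inelastic at this price.

-0.25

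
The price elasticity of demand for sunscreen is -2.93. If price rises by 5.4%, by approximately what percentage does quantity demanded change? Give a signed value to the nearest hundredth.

-15.82

%ΔQ ≈ E × %ΔP = (-2.93) × (5.4%) ≈ -15.82%.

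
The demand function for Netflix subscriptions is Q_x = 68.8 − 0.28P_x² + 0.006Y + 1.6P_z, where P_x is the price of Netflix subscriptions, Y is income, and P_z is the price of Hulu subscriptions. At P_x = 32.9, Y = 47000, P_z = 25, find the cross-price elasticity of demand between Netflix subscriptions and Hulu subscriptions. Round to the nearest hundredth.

0.46

First evaluate Q_x: 68.8 − 0.28(32.9)² + 0.006(47000) + 1.6(25) = 68.8 − 303.0748 + 282 + 40 = 87.7252.
∂Q_x/∂P_z = +1.6, so E_xy = 1.6·(25/87.7252) ≈ 0.46.
E_xy > 0: the goods are substitutes.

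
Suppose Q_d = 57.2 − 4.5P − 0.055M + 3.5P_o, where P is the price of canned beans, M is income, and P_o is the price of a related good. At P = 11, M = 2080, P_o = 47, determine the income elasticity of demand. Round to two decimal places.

First evaluate Q_d: 57.2 − 4.5(11) − 0.055(2080) + 3.5(47) = 57.2 − 49.5 − 114.4 + 164.5 = 57.8.
∂Q_d/∂M = −0.055, so E_I = -0.055·(2080/57.8) ≈ -1.98.
E_I < 0: inferior good.

-1.98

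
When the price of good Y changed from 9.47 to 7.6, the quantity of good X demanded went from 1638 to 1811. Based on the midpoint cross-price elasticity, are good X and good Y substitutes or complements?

%ΔQ_x = (1811 − 1638)/[(1638+1811)/2] = 173/1724.5 ≈ 0.1003.
%ΔP_y = (7.6 − 9.47)/[(9.47+7.6)/2] ≈ -0.2191.
E_xy = 0.1003/-0.2191 ≈ -0.458.
E_xy < 0, so the goods are complements.

complements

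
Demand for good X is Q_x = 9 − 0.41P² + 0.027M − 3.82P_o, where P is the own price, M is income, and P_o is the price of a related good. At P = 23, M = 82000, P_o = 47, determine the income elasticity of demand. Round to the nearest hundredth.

Evaluating quantity at (P, M, P_o) gives Q_x = 9 − 0.41(23)² + 0.027(82000) − 3.82(47) = 9 − 216.89 + 2214 − 179.54 = 1826.57.
∂Q_x/∂M = +0.027, so E_I = 0.027·(82000/1826.57) ≈ 1.21.
E_I > 1: normal good (luxury).

1.21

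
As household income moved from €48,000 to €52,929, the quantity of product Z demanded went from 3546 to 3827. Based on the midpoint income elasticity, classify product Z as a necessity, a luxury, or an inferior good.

necessity

%ΔQ = (3827 − 3546)/[(3546+3827)/2] = 281/3686.5 ≈ 0.0762.
%ΔI = (52,929 − 48,000)/[(48,000+52,929)/2] = 4929/50464.5 ≈ 0.0977.
E_I = %ΔQ/%ΔI ≈ 0.780.
E_I ∈ (0,1): normal good (necessity).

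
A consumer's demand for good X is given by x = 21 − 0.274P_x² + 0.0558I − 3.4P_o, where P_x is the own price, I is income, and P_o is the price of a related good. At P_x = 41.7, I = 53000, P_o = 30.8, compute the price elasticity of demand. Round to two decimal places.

-0.40

x = 21 − 0.274(41.7)² + 0.0558(53000) − 3.4(30.8) = 21 − 476.4559 + 2957.4 − 104.72 = 2397.2241.
∂x/∂P_x = −2·0.274·P_x = -22.8516, so E_p = -22.8516·(41.7/2397.2241) ≈ -0.40.
|E_p| < 1: demand is inelastic.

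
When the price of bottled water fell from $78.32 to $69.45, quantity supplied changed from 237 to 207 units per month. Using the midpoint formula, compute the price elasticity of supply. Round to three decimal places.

1.126

%Δq = (207 − 237)/[(237 + 207)/2] = -30/222 ≈ -0.1351.
%Δp = (69.45 − 78.32)/[(78.32 + 69.45)/2] = -8.87/73.885 ≈ -0.1201.
Arc elasticity E = %Δq/%Δp ≈ -0.1351/-0.1201 ≈ 1.126.
|E| > 1: supply is elastic over this range.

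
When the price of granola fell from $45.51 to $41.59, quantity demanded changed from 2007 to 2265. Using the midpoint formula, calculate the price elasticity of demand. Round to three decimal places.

-1.342

%Δq = (2265 − 2007)/[(2007 + 2265)/2] = 258/2136 ≈ 0.1208.
%ΔP = (41.59 − 45.51)/[(45.51 + 41.59)/2] = -3.92/43.55 ≈ -0.0900.
Arc elasticity E = %Δq/%ΔP ≈ 0.1208/-0.0900 ≈ -1.342.
|E| > 1: demand is elastic over this range.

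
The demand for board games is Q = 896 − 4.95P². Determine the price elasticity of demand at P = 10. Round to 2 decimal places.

At P = 10, Q = 401.
dQ/dP = −2·4.95·P = −99.
Point elasticity E = (dQ/dP)·(P/Q) = -99 × 10/401 ≈ -2.47.
|E| > 1, so demand is elastic at this price.

-2.47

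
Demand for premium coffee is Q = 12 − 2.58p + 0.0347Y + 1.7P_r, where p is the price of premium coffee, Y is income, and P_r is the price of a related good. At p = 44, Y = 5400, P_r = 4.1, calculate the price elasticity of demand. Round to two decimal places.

Evaluating quantity at (p, Y, P_r) gives Q = 12 − 2.58(44) + 0.0347(5400) + 1.7(4.1) = 12 − 113.52 + 187.38 + 6.97 = 92.83.
∂Q/∂p = −2.58, so E_p = (−2.58)·(44/92.83) ≈ -1.22.
|E_p| > 1: demand is elastic.

-1.22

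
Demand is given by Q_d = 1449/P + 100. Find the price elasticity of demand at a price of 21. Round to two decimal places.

-0.41

At P = 21, Q_d = 169.
dQ_d/dP = −1449/P² = −3.2857.
Point elasticity E = (dQ_d/dP)·(P/Q_d) = -3.2857 × 21/169 ≈ -0.41.
|E| < 1, so demand is inelastic at this price.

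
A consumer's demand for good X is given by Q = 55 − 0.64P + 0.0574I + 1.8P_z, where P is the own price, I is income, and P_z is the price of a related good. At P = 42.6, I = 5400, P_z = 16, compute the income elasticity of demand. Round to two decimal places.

Evaluating quantity at (P, I, P_z) gives Q = 55 − 0.64(42.6) + 0.0574(5400) + 1.8(16) = 55 − 27.264 + 309.96 + 28.8 = 366.496.
∂Q/∂I = +0.0574, so E_I = 0.0574·(5400/366.496) ≈ 0.85.
E_I ∈ (0,1): normal good (necessity).

0.85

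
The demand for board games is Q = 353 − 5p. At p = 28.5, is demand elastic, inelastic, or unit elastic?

inelastic

At p = 28.5, Q = 210.5.
dQ/dp = −5.
Point elasticity E = (dQ/dp)·(p/Q) = -5 × 28.5/210.5 ≈ -0.677.
|E| ≈ 0.677 < 1, so demand is inelastic.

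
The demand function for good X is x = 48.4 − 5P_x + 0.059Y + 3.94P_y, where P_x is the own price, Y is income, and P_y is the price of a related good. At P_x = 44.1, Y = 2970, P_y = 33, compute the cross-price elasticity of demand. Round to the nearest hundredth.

x = 48.4 − 5(44.1) + 0.059(2970) + 3.94(33) = 48.4 − 220.5 + 175.23 + 130.02 = 133.15.
∂x/∂P_y = +3.94, so E_xy = 3.94·(33/133.15) ≈ 0.98.
E_xy > 0: the goods are substitutes.

0.98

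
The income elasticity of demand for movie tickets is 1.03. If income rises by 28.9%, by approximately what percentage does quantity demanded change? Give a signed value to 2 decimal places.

%ΔQ ≈ E × %ΔI = (1.03) × (28.9%) ≈ 29.77%.

29.77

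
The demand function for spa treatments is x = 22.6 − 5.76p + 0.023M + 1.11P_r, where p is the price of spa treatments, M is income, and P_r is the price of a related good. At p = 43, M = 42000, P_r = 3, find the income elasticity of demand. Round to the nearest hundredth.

1.30

Evaluating quantity at (p, M, P_r) gives x = 22.6 − 5.76(43) + 0.023(42000) + 1.11(3) = 22.6 − 247.68 + 966 + 3.33 = 744.25.
∂x/∂M = +0.023, so E_I = 0.023·(42000/744.25) ≈ 1.30.
E_I > 1: normal good (luxury).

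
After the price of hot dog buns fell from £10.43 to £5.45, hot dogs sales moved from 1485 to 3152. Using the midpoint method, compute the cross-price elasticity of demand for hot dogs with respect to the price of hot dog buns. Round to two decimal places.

-1.15

%ΔQ_x = (3152 − 1485)/[(1485+3152)/2] = 1667/2318.5 ≈ 0.7190.
%ΔP_y = (5.45 − 10.43)/[(10.43+5.45)/2] ≈ -0.6272.
E_xy = 0.7190/-0.6272 ≈ -1.15.
E_xy < 0, so hot dogs and hot dog buns are complements.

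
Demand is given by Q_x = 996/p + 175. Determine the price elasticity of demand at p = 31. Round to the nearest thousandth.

At p = 31, Q_x = 207.129.
dQ_x/dp = −996/p² = −1.0364.
Point elasticity E = (dQ_x/dp)·(p/Q_x) = -1.0364 × 31/207.129 ≈ -0.155.
|E| < 1, so demand is inelastic at this price.

-0.155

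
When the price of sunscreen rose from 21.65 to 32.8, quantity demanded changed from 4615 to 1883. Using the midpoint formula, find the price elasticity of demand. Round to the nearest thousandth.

-2.053

%ΔQ = (1883 − 4615)/[(4615 + 1883)/2] = -2732/3249 ≈ -0.8409.
%ΔP = (32.8 − 21.65)/[(21.65 + 32.8)/2] = 11.15/27.225 ≈ 0.4096.
Arc elasticity E = %ΔQ/%ΔP ≈ -0.8409/0.4096 ≈ -2.053.
|E| > 1: demand is elastic over this range.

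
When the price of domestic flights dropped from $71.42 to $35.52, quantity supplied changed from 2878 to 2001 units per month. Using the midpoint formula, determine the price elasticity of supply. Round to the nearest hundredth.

%ΔQ = (2001 − 2878)/[(2878 + 2001)/2] = -877/2439.5 ≈ -0.3595.
%ΔP = (35.52 − 71.42)/[(71.42 + 35.52)/2] = -35.9/53.47 ≈ -0.6714.
Arc elasticity E = %ΔQ/%ΔP ≈ -0.3595/-0.6714 ≈ 0.54.
|E| < 1: supply is inelastic over this range.

0.54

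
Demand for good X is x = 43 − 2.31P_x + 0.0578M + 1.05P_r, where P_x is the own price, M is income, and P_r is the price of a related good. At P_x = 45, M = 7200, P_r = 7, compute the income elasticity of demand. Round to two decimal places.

1.15

Substituting, x = 43 − 2.31(45) + 0.0578(7200) + 1.05(7) = 43 − 103.95 + 416.16 + 7.35 = 362.56.
∂x/∂M = +0.0578, so E_I = 0.0578·(7200/362.56) ≈ 1.15.
E_I > 1: normal good (luxury).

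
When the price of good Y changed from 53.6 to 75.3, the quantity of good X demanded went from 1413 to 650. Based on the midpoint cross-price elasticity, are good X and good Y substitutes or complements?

%ΔQ_x = (650 − 1413)/[(1413+650)/2] = -763/1031.5 ≈ -0.7397.
%ΔP_y = (75.3 − 53.6)/[(53.6+75.3)/2] ≈ 0.3367.
E_xy = -0.7397/0.3367 ≈ -2.197.
E_xy < 0, so the goods are complements.

complements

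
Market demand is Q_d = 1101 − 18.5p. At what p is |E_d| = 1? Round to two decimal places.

For linear demand Q_d = a − bp, E = −bp/(a − bp). |E| = 1 ⇒ bp = a − bp ⇒ p = a/(2b).
p = 1101/(2·18.5) ≈ 29.76.

29.76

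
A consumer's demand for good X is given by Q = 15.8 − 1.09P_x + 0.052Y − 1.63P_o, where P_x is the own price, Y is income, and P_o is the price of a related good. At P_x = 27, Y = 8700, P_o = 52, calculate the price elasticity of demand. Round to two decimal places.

At the given point, Q = 15.8 − 1.09(27) + 0.052(8700) − 1.63(52) = 15.8 − 29.43 + 452.4 − 84.76 = 354.01.
∂Q/∂P_x = −1.09, so E_p = (−1.09)·(27/354.01) ≈ -0.08.
|E_p| < 1: demand is inelastic.

-0.08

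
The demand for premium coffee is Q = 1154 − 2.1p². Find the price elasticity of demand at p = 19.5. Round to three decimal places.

At p = 19.5, Q = 355.475.
dQ/dp = −2·2.1·p = −81.9.
Point elasticity E = (dQ/dp)·(p/Q) = -81.9 × 19.5/355.475 ≈ -4.493.
|E| > 1, so demand is elastic at this price.

-4.493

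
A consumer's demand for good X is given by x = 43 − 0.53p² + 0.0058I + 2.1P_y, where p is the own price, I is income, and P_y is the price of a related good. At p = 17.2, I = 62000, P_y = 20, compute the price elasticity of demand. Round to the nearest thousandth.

-1.090

Evaluating quantity at (p, I, P_y) gives x = 43 − 0.53(17.2)² + 0.0058(62000) + 2.1(20) = 43 − 156.7952 + 359.6 + 42 = 287.8048.
∂x/∂p = −2·0.53·p = -18.232, so E_p = -18.232·(17.2/287.8048) ≈ -1.090.
|E_p| > 1: demand is elastic.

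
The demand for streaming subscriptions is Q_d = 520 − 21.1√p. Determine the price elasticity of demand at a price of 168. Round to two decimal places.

-0.55

At p = 168, Q_d = 246.5127.
dQ_d/dp = −21.1/(2√p) = −21.1/(2·12.9615).
Point elasticity E = (dQ_d/dp)·(p/Q_d) = -0.814 × 168/246.5127 ≈ -0.55.
|E| < 1, so demand is inelastic at this price.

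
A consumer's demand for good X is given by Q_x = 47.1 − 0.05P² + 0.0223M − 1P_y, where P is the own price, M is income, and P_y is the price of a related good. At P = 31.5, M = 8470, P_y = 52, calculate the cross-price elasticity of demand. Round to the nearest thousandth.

Substituting, Q_x = 47.1 − 0.05(31.5)² + 0.0223(8470) − 1(52) = 47.1 − 49.6125 + 188.881 − 52 = 134.3685.
∂Q_x/∂P_y = −1, so E_xy = -1·(52/134.3685) ≈ -0.387.
E_xy < 0: the goods are complements.

-0.387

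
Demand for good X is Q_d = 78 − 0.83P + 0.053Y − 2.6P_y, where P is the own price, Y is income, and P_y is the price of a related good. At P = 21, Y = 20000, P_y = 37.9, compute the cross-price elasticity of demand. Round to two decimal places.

-0.10

Substituting, Q_d = 78 − 0.83(21) + 0.053(20000) − 2.6(37.9) = 78 − 17.43 + 1060 − 98.54 = 1022.03.
∂Q_d/∂P_y = −2.6, so E_xy = -2.6·(37.9/1022.03) ≈ -0.10.
E_xy < 0: the goods are complements.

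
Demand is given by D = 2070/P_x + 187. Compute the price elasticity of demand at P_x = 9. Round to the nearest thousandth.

At P_x = 9, D = 417.
dD/dP_x = −2070/P_x² = −25.5556.
Point elasticity E = (dD/dP_x)·(P_x/D) = -25.5556 × 9/417 ≈ -0.552.
|E| < 1, so demand is inelastic at this price.

-0.552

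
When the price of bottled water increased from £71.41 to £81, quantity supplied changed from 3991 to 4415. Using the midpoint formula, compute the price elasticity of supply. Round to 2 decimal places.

0.80

%ΔQ = (4415 − 3991)/[(3991 + 4415)/2] = 424/4203 ≈ 0.1009.
%ΔP = (81 − 71.41)/[(71.41 + 81)/2] = 9.59/76.205 ≈ 0.1258.
Arc elasticity E = %ΔQ/%ΔP ≈ 0.1009/0.1258 ≈ 0.80.
|E| < 1: supply is inelastic over this range.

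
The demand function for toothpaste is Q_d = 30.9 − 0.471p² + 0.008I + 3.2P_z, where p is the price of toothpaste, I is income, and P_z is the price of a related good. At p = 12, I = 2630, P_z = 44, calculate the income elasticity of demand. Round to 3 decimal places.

0.168

First evaluate Q_d: 30.9 − 0.471(12)² + 0.008(2630) + 3.2(44) = 30.9 − 67.824 + 21.04 + 140.8 = 124.916.
∂Q_d/∂I = +0.008, so E_I = 0.008·(2630/124.916) ≈ 0.168.
E_I ∈ (0,1): normal good (necessity).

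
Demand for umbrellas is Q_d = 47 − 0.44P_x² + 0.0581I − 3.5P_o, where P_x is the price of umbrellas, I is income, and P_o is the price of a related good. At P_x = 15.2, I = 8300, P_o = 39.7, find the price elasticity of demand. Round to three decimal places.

First evaluate Q_d: 47 − 0.44(15.2)² + 0.0581(8300) − 3.5(39.7) = 47 − 101.6576 + 482.23 − 138.95 = 288.6224.
∂Q_d/∂P_x = −2·0.44·P_x = -13.376, so E_p = -13.376·(15.2/288.6224) ≈ -0.704.
|E_p| < 1: demand is inelastic.

-0.704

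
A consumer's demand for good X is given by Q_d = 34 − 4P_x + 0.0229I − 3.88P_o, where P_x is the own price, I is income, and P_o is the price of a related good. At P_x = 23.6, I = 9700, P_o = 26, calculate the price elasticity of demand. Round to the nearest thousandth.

-1.551

Evaluating quantity at (P_x, I, P_o) gives Q_d = 34 − 4(23.6) + 0.0229(9700) − 3.88(26) = 34 − 94.4 + 222.13 − 100.88 = 60.85.
∂Q_d/∂P_x = −4, so E_p = (−4)·(23.6/60.85) ≈ -1.551.
|E_p| > 1: demand is elastic.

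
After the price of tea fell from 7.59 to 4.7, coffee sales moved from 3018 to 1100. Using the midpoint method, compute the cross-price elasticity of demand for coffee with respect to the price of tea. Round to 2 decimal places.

%ΔQ_x = (1100 − 3018)/[(3018+1100)/2] = -1918/2059 ≈ -0.9315.
%ΔP_y = (4.7 − 7.59)/[(7.59+4.7)/2] ≈ -0.4703.
E_xy = -0.9315/-0.4703 ≈ 1.98.
E_xy > 0, so coffee and tea are substitutes.

1.98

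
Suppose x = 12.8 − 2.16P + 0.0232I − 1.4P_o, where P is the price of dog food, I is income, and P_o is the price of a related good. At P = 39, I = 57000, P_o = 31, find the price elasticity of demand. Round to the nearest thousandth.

x = 12.8 − 2.16(39) + 0.0232(57000) − 1.4(31) = 12.8 − 84.24 + 1322.4 − 43.4 = 1207.56.
∂x/∂P = −2.16, so E_p = (−2.16)·(39/1207.56) ≈ -0.070.
|E_p| < 1: demand is inelastic.

-0.070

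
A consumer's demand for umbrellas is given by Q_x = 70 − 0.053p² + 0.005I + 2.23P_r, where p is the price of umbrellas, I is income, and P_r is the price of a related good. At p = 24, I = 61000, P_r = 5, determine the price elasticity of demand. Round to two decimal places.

-0.17

Evaluating quantity at (p, I, P_r) gives Q_x = 70 − 0.053(24)² + 0.005(61000) + 2.23(5) = 70 − 30.528 + 305 + 11.15 = 355.622.
∂Q_x/∂p = −2·0.053·p = -2.544, so E_p = -2.544·(24/355.622) ≈ -0.17.
|E_p| < 1: demand is inelastic.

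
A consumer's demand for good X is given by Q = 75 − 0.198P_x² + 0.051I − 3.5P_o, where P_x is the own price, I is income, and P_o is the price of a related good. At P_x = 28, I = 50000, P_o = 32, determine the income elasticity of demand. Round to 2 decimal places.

First evaluate Q: 75 − 0.198(28)² + 0.051(50000) − 3.5(32) = 75 − 155.232 + 2550 − 112 = 2357.768.
∂Q/∂I = +0.051, so E_I = 0.051·(50000/2357.768) ≈ 1.08.
E_I > 1: normal good (luxury).

1.08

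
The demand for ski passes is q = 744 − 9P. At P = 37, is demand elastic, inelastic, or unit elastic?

At P = 37, q = 411.
dq/dP = −9.
Point elasticity E = (dq/dP)·(P/q) = -9 × 37/411 ≈ -0.810.
|E| ≈ 0.810 < 1, so demand is inelastic.

inelastic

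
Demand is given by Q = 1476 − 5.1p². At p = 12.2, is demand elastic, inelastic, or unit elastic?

elastic

At p = 12.2, Q = 716.916.
dQ/dp = −2·5.1·p = −124.44.
Point elasticity E = (dQ/dp)·(p/Q) = -124.44 × 12.2/716.916 ≈ -2.118.
|E| ≈ 2.118 > 1, so demand is elastic.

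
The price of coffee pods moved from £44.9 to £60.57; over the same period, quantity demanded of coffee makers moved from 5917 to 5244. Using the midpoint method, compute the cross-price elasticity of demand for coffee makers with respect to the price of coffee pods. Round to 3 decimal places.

-0.406

%ΔQ_x = (5244 − 5917)/[(5917+5244)/2] = -673/5580.5 ≈ -0.1206.
%ΔP_y = (60.57 − 44.9)/[(44.9+60.57)/2] ≈ 0.2971.
E_xy = -0.1206/0.2971 ≈ -0.406.
E_xy < 0, so coffee makers and coffee pods are complements.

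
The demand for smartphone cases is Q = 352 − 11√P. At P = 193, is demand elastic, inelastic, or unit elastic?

At P = 193, Q = 199.1831.
dQ/dP = −11/(2√P) = −11/(2·13.8924).
Point elasticity E = (dQ/dP)·(P/Q) = -0.3959 × 193/199.1831 ≈ -0.384.
|E| ≈ 0.384 < 1, so demand is inelastic.

inelastic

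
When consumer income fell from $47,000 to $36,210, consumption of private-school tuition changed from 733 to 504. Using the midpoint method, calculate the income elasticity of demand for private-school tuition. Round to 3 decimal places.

%ΔQ = (504 − 733)/[(733+504)/2] = -229/618.5 ≈ -0.3703.
%ΔI = (36,210 − 47,000)/[(47,000+36,210)/2] = -10790/41605 ≈ -0.2593.
E_I = %ΔQ/%ΔI ≈ 1.428.
E_I > 1: normal good (luxury).

1.428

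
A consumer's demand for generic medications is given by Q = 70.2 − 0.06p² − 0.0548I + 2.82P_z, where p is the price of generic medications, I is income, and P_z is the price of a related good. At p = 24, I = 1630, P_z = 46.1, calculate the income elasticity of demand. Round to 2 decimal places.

-1.17

Evaluating quantity at (p, I, P_z) gives Q = 70.2 − 0.06(24)² − 0.0548(1630) + 2.82(46.1) = 70.2 − 34.56 − 89.324 + 130.002 = 76.318.
∂Q/∂I = −0.0548, so E_I = -0.0548·(1630/76.318) ≈ -1.17.
E_I < 0: inferior good.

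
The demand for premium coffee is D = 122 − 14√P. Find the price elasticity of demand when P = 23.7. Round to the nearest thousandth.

At P = 23.7, D = 53.8443.
dD/dP = −14/(2√P) = −14/(2·4.8683).
Point elasticity E = (dD/dP)·(P/D) = -1.4379 × 23.7/53.8443 ≈ -0.633.
|E| < 1, so demand is inelastic at this price.

-0.633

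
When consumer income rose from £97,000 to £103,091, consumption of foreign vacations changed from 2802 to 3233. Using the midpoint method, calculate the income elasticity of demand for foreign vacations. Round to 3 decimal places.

2.346

%ΔQ = (3233 − 2802)/[(2802+3233)/2] = 431/3017.5 ≈ 0.1428.
%ΔI = (103,091 − 97,000)/[(97,000+103,091)/2] = 6091/100045.5 ≈ 0.0609.
E_I = %ΔQ/%ΔI ≈ 2.346.
E_I > 1: normal good (luxury).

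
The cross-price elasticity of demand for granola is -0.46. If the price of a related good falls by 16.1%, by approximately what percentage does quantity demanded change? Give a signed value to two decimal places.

%ΔQ ≈ E × %ΔP_y = (-0.46) × (-16.1%) ≈ 7.41%.

7.41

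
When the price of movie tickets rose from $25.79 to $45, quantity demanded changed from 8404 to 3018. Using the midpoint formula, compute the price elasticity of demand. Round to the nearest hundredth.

-1.74

%ΔQ = (3018 − 8404)/[(8404 + 3018)/2] = -5386/5711 ≈ -0.9431.
%Δp = (45 − 25.79)/[(25.79 + 45)/2] = 19.21/35.395 ≈ 0.5427.
Arc elasticity E = %ΔQ/%Δp ≈ -0.9431/0.5427 ≈ -1.74.
|E| > 1: demand is elastic over this range.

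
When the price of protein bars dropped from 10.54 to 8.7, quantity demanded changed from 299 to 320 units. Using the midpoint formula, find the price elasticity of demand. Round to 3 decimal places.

-0.355

%Δq = (320 − 299)/[(299 + 320)/2] = 21/309.5 ≈ 0.0679.
%Δp = (8.7 − 10.54)/[(10.54 + 8.7)/2] = -1.84/9.62 ≈ -0.1913.
Arc elasticity E = %Δq/%Δp ≈ 0.0679/-0.1913 ≈ -0.355.
|E| < 1: demand is inelastic over this range.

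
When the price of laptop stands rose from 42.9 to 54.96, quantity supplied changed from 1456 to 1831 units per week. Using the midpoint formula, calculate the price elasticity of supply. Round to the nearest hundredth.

0.93

%ΔQ = (1831 − 1456)/[(1456 + 1831)/2] = 375/1643.5 ≈ 0.2282.
%ΔP = (54.96 − 42.9)/[(42.9 + 54.96)/2] = 12.06/48.93 ≈ 0.2465.
Arc elasticity E = %ΔQ/%ΔP ≈ 0.2282/0.2465 ≈ 0.93.
|E| < 1: supply is inelastic over this range.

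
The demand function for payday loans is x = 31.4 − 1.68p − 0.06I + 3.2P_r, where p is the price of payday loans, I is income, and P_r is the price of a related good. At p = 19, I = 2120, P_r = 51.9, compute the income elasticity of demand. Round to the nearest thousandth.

x = 31.4 − 1.68(19) − 0.06(2120) + 3.2(51.9) = 31.4 − 31.92 − 127.2 + 166.08 = 38.36.
∂x/∂I = −0.06, so E_I = -0.06·(2120/38.36) ≈ -3.316.
E_I < 0: inferior good.

-3.316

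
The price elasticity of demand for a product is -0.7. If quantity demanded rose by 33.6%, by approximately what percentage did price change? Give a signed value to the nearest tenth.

-48.0

%ΔQ ≈ E × %ΔP ⇒ %ΔP = %ΔQ / E = (33.6%)/(-0.7) = -48.0%.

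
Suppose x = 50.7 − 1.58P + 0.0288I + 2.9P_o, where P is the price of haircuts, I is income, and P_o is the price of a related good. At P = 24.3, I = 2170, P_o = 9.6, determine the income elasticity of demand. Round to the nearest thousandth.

0.609

At the given point, x = 50.7 − 1.58(24.3) + 0.0288(2170) + 2.9(9.6) = 50.7 − 38.394 + 62.496 + 27.84 = 102.642.
∂x/∂I = +0.0288, so E_I = 0.0288·(2170/102.642) ≈ 0.609.
E_I ∈ (0,1): normal good (necessity).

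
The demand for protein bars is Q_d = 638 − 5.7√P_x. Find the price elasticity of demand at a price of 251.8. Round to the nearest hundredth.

-0.08

At P_x = 251.8, Q_d = 547.5512.
dQ_d/dP_x = −5.7/(2√P_x) = −5.7/(2·15.8682).
Point elasticity E = (dQ_d/dP_x)·(P_x/Q_d) = -0.1796 × 251.8/547.5512 ≈ -0.08.
|E| < 1, so demand is inelastic at this price.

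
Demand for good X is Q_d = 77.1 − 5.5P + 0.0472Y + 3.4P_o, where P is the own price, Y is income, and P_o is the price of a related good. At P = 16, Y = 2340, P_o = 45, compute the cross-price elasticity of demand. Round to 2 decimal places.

At the given point, Q_d = 77.1 − 5.5(16) + 0.0472(2340) + 3.4(45) = 77.1 − 88 + 110.448 + 153 = 252.548.
∂Q_d/∂P_o = +3.4, so E_xy = 3.4·(45/252.548) ≈ 0.61.
E_xy > 0: the goods are substitutes.

0.61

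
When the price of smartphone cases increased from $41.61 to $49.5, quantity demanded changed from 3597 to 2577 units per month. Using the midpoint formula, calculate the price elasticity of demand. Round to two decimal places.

-1.91

%ΔQ = (2577 − 3597)/[(3597 + 2577)/2] = -1020/3087 ≈ -0.3304.
%Δp = (49.5 − 41.61)/[(41.61 + 49.5)/2] = 7.89/45.555 ≈ 0.1732.
Arc elasticity E = %ΔQ/%Δp ≈ -0.3304/0.1732 ≈ -1.91.
|E| > 1: demand is elastic over this range.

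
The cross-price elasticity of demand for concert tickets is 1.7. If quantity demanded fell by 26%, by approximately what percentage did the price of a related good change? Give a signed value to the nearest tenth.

-15.3

%ΔQ ≈ E × %ΔP_y ⇒ %ΔP_y = %ΔQ / E = (-26%)/(1.7) ≈ -15.3%.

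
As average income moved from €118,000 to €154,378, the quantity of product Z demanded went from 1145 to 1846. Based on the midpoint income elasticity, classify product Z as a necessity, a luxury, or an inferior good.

%ΔQ = (1846 − 1145)/[(1145+1846)/2] = 701/1495.5 ≈ 0.4687.
%ΔI = (154,378 − 118,000)/[(118,000+154,378)/2] = 36378/136189 ≈ 0.2671.
E_I = %ΔQ/%ΔI ≈ 1.755.
E_I > 1: normal good (luxury).

luxury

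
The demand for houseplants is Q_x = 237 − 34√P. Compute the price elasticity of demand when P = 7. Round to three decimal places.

At P = 7, Q_x = 147.0445.
dQ_x/dP = −34/(2√P) = −34/(2·2.6458).
Point elasticity E = (dQ_x/dP)·(P/Q_x) = -6.4254 × 7/147.0445 ≈ -0.306.
|E| < 1, so demand is inelastic at this price.

-0.306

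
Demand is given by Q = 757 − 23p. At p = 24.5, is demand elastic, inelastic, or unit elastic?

elastic

At p = 24.5, Q = 193.5.
dQ/dp = −23.
Point elasticity E = (dQ/dp)·(p/Q) = -23 × 24.5/193.5 ≈ -2.912.
|E| ≈ 2.912 > 1, so demand is elastic.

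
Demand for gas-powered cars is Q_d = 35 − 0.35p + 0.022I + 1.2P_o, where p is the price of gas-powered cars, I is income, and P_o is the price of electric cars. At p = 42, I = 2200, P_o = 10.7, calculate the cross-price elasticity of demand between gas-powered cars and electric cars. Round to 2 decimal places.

0.16

At the given point, Q_d = 35 − 0.35(42) + 0.022(2200) + 1.2(10.7) = 35 − 14.7 + 48.4 + 12.84 = 81.54.
∂Q_d/∂P_o = +1.2, so E_xy = 1.2·(10.7/81.54) ≈ 0.16.
E_xy > 0: the goods are substitutes.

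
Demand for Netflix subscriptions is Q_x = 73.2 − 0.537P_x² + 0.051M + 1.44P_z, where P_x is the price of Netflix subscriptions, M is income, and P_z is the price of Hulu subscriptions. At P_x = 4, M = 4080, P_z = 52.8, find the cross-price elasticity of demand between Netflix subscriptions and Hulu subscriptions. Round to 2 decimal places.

At the given point, Q_x = 73.2 − 0.537(4)² + 0.051(4080) + 1.44(52.8) = 73.2 − 8.592 + 208.08 + 76.032 = 348.72.
∂Q_x/∂P_z = +1.44, so E_xy = 1.44·(52.8/348.72) ≈ 0.22.
E_xy > 0: the goods are substitutes.

0.22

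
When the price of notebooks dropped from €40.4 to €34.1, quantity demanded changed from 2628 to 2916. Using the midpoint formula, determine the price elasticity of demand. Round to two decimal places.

-0.61

%Δq = (2916 − 2628)/[(2628 + 2916)/2] = 288/2772 ≈ 0.1039.
%ΔP = (34.1 − 40.4)/[(40.4 + 34.1)/2] = -6.3/37.25 ≈ -0.1691.
Arc elasticity E = %Δq/%ΔP ≈ 0.1039/-0.1691 ≈ -0.61.
|E| < 1: demand is inelastic over this range.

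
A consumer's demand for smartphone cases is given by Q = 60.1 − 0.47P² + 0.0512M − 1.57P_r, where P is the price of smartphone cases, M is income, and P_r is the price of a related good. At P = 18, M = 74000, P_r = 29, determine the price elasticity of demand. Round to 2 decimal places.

At the given point, Q = 60.1 − 0.47(18)² + 0.0512(74000) − 1.57(29) = 60.1 − 152.28 + 3788.8 − 45.53 = 3651.09.
∂Q/∂P = −2·0.47·P = -16.92, so E_p = -16.92·(18/3651.09) ≈ -0.08.
|E_p| < 1: demand is inelastic.

-0.08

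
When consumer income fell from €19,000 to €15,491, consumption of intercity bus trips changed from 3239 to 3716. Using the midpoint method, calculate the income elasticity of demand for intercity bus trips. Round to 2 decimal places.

%ΔQ = (3716 − 3239)/[(3239+3716)/2] = 477/3477.5 ≈ 0.1372.
%ΔM = (15,491 − 19,000)/[(19,000+15,491)/2] = -3509/17245.5 ≈ -0.2035.
E_I = %ΔQ/%ΔM ≈ -0.67.
E_I < 0: inferior good.

-0.67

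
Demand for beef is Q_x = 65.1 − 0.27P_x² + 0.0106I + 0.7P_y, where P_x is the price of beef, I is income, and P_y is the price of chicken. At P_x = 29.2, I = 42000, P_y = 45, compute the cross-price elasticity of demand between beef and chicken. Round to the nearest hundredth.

First evaluate Q_x: 65.1 − 0.27(29.2)² + 0.0106(42000) + 0.7(45) = 65.1 − 230.2128 + 445.2 + 31.5 = 311.5872.
∂Q_x/∂P_y = +0.7, so E_xy = 0.7·(45/311.5872) ≈ 0.10.
E_xy > 0: the goods are substitutes.

0.10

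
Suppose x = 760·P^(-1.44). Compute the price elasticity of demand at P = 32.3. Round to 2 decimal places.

-1.44

For a Cobb–Douglas (constant-elasticity) form x = A·P^α·…, the elasticity with respect to P equals the exponent α at every point.
Here the exponent on P is -1.44, so the price elasticity of demand is -1.44.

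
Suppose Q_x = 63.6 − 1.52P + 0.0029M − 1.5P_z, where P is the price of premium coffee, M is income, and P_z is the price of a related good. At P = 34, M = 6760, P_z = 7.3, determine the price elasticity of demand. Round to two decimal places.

-2.51

Evaluating quantity at (P, M, P_z) gives Q_x = 63.6 − 1.52(34) + 0.0029(6760) − 1.5(7.3) = 63.6 − 51.68 + 19.604 − 10.95 = 20.574.
∂Q_x/∂P = −1.52, so E_p = (−1.52)·(34/20.574) ≈ -2.51.
|E_p| > 1: demand is elastic.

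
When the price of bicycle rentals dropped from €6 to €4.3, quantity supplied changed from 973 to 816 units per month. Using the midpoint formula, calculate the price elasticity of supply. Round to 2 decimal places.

%ΔQ = (816 − 973)/[(973 + 816)/2] = -157/894.5 ≈ -0.1755.
%Δp = (4.3 − 6)/[(6 + 4.3)/2] = -1.7/5.15 ≈ -0.3301.
Arc elasticity E = %ΔQ/%Δp ≈ -0.1755/-0.3301 ≈ 0.53.
|E| < 1: supply is inelastic over this range.

0.53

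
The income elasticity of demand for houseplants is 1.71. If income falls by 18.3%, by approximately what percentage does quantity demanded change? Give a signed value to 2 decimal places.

-31.29

%ΔQ ≈ E × %ΔI = (1.71) × (-18.3%) ≈ -31.29%.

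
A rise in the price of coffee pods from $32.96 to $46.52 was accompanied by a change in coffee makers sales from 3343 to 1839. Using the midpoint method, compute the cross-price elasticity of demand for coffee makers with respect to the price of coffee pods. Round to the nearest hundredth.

-1.70

%ΔQ_x = (1839 − 3343)/[(3343+1839)/2] = -1504/2591 ≈ -0.5805.
%ΔP_y = (46.52 − 32.96)/[(32.96+46.52)/2] ≈ 0.3412.
E_xy = -0.5805/0.3412 ≈ -1.70.
E_xy < 0, so coffee makers and coffee pods are complements.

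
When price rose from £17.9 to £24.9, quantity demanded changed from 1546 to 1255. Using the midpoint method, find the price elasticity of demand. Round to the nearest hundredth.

%Δq = (1255 − 1546)/[(1546 + 1255)/2] = -291/1400.5 ≈ -0.2078.
%ΔP = (24.9 − 17.9)/[(17.9 + 24.9)/2] = 7/21.4 ≈ 0.3271.
Arc elasticity E = %Δq/%ΔP ≈ -0.2078/0.3271 ≈ -0.64.
|E| < 1: demand is inelastic over this range.

-0.64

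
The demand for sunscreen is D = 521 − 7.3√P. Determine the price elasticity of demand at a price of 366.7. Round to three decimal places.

-0.183

At P = 366.7, D = 381.2093.
dD/dP = −7.3/(2√P) = −7.3/(2·19.1494).
Point elasticity E = (dD/dP)·(P/D) = -0.1906 × 366.7/381.2093 ≈ -0.183.
|E| < 1, so demand is inelastic at this price.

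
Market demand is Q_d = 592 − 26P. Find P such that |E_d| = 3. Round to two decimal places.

Set −bP/(a − bP) = −3 ⇒ bP = 3(a − bP) ⇒ bP(1+3) = 3·a.
P = 3·592/(26·4) ≈ 17.08.

17.08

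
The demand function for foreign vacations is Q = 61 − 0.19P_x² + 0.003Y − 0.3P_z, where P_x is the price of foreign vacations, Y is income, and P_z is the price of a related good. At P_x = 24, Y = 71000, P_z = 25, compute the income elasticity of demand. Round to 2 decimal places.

Substituting, Q = 61 − 0.19(24)² + 0.003(71000) − 0.3(25) = 61 − 109.44 + 213 − 7.5 = 157.06.
∂Q/∂Y = +0.003, so E_I = 0.003·(71000/157.06) ≈ 1.36.
E_I > 1: normal good (luxury).

1.36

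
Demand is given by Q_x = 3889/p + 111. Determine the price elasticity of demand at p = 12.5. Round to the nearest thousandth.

-0.737

At p = 12.5, Q_x = 422.12.
dQ_x/dp = −3889/p² = −24.8896.
Point elasticity E = (dQ_x/dp)·(p/Q_x) = -24.8896 × 12.5/422.12 ≈ -0.737.
|E| < 1, so demand is inelastic at this price.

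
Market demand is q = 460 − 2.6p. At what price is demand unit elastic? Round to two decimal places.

For linear demand q = a − bp, E = −bp/(a − bp). |E| = 1 ⇒ bp = a − bp ⇒ p = a/(2b).
p = 460/(2·2.6) ≈ 88.46.

88.46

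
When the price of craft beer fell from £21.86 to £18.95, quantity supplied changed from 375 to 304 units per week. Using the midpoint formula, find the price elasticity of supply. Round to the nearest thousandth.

1.466

%ΔQ = (304 − 375)/[(375 + 304)/2] = -71/339.5 ≈ -0.2091.
%Δp = (18.95 − 21.86)/[(21.86 + 18.95)/2] = -2.91/20.405 ≈ -0.1426.
Arc elasticity E = %ΔQ/%Δp ≈ -0.2091/-0.1426 ≈ 1.466.
|E| > 1: supply is elastic over this range.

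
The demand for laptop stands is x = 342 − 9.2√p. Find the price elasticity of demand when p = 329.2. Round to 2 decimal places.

At p = 329.2, x = 175.0764.
dx/dp = −9.2/(2√p) = −9.2/(2·18.1439).
Point elasticity E = (dx/dp)·(p/x) = -0.2535 × 329.2/175.0764 ≈ -0.48.
|E| < 1, so demand is inelastic at this price.

-0.48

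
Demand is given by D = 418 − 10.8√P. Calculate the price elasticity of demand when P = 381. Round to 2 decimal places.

At P = 381, D = 207.1924.
dD/dP = −10.8/(2√P) = −10.8/(2·19.5192).
Point elasticity E = (dD/dP)·(P/D) = -0.2767 × 381/207.1924 ≈ -0.51.
|E| < 1, so demand is inelastic at this price.

-0.51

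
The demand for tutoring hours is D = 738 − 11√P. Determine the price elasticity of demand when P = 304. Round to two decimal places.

-0.18

At P = 304, D = 546.2084.
dD/dP = −11/(2√P) = −11/(2·17.4356).
Point elasticity E = (dD/dP)·(P/D) = -0.3154 × 304/546.2084 ≈ -0.18.
|E| < 1, so demand is inelastic at this price.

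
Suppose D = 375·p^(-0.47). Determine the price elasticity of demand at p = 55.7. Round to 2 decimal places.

-0.47

For a Cobb–Douglas (constant-elasticity) form D = A·p^α·…, the elasticity with respect to p equals the exponent α at every point.
Here the exponent on p is -0.47, so the price elasticity of demand is -0.47.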